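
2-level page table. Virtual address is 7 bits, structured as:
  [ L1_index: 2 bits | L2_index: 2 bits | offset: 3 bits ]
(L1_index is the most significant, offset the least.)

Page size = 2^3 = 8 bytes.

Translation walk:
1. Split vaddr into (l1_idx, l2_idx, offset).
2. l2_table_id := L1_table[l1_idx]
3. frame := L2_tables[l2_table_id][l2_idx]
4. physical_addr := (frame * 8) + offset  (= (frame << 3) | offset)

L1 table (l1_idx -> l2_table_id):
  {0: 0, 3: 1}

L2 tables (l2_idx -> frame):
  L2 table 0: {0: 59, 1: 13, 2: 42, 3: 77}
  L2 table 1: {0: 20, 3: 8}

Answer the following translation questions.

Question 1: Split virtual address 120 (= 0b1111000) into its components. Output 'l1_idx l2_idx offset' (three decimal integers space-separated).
Answer: 3 3 0

Derivation:
vaddr = 120 = 0b1111000
  top 2 bits -> l1_idx = 3
  next 2 bits -> l2_idx = 3
  bottom 3 bits -> offset = 0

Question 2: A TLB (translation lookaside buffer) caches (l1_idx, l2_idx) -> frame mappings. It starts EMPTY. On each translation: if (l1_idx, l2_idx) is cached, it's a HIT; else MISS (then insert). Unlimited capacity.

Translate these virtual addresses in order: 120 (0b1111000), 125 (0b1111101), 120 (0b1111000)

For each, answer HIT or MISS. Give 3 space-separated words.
Answer: MISS HIT HIT

Derivation:
vaddr=120: (3,3) not in TLB -> MISS, insert
vaddr=125: (3,3) in TLB -> HIT
vaddr=120: (3,3) in TLB -> HIT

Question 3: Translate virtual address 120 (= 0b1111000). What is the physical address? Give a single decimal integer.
vaddr = 120 = 0b1111000
Split: l1_idx=3, l2_idx=3, offset=0
L1[3] = 1
L2[1][3] = 8
paddr = 8 * 8 + 0 = 64

Answer: 64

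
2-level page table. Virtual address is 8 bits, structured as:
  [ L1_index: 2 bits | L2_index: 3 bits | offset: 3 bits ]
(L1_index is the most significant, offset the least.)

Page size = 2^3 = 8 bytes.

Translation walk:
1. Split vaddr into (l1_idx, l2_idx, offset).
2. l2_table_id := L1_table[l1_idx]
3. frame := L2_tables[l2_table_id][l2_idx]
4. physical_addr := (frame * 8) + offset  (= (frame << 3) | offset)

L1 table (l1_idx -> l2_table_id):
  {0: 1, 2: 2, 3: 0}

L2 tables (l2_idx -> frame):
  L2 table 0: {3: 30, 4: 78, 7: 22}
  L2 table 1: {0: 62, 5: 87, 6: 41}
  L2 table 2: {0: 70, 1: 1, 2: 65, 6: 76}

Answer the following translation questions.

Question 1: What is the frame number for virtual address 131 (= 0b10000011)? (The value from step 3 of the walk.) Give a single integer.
Answer: 70

Derivation:
vaddr = 131: l1_idx=2, l2_idx=0
L1[2] = 2; L2[2][0] = 70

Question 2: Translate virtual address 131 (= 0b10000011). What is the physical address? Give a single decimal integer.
Answer: 563

Derivation:
vaddr = 131 = 0b10000011
Split: l1_idx=2, l2_idx=0, offset=3
L1[2] = 2
L2[2][0] = 70
paddr = 70 * 8 + 3 = 563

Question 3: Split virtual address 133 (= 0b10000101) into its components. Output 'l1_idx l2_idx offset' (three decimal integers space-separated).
Answer: 2 0 5

Derivation:
vaddr = 133 = 0b10000101
  top 2 bits -> l1_idx = 2
  next 3 bits -> l2_idx = 0
  bottom 3 bits -> offset = 5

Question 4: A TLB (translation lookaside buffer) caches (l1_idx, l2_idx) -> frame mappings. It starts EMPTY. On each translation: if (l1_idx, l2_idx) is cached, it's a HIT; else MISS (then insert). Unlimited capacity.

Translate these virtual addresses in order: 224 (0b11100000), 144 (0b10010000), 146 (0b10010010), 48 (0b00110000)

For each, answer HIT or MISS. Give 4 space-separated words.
vaddr=224: (3,4) not in TLB -> MISS, insert
vaddr=144: (2,2) not in TLB -> MISS, insert
vaddr=146: (2,2) in TLB -> HIT
vaddr=48: (0,6) not in TLB -> MISS, insert

Answer: MISS MISS HIT MISS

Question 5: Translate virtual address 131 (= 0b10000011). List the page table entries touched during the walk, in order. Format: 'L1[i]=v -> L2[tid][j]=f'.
vaddr = 131 = 0b10000011
Split: l1_idx=2, l2_idx=0, offset=3

Answer: L1[2]=2 -> L2[2][0]=70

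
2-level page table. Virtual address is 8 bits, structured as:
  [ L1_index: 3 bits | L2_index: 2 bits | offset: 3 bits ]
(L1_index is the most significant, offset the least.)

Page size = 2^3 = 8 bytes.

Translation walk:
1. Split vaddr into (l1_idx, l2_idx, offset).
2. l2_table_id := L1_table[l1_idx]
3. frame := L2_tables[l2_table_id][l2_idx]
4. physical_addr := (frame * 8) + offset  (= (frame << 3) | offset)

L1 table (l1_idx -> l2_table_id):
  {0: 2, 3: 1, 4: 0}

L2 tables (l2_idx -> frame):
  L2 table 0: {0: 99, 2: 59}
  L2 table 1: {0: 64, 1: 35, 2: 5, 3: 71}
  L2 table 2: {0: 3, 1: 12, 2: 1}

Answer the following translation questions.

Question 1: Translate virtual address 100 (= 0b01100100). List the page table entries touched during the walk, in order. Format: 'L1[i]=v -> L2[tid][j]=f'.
vaddr = 100 = 0b01100100
Split: l1_idx=3, l2_idx=0, offset=4

Answer: L1[3]=1 -> L2[1][0]=64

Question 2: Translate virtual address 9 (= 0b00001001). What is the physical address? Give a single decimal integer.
Answer: 97

Derivation:
vaddr = 9 = 0b00001001
Split: l1_idx=0, l2_idx=1, offset=1
L1[0] = 2
L2[2][1] = 12
paddr = 12 * 8 + 1 = 97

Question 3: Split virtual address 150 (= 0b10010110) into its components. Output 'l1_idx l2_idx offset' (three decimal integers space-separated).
Answer: 4 2 6

Derivation:
vaddr = 150 = 0b10010110
  top 3 bits -> l1_idx = 4
  next 2 bits -> l2_idx = 2
  bottom 3 bits -> offset = 6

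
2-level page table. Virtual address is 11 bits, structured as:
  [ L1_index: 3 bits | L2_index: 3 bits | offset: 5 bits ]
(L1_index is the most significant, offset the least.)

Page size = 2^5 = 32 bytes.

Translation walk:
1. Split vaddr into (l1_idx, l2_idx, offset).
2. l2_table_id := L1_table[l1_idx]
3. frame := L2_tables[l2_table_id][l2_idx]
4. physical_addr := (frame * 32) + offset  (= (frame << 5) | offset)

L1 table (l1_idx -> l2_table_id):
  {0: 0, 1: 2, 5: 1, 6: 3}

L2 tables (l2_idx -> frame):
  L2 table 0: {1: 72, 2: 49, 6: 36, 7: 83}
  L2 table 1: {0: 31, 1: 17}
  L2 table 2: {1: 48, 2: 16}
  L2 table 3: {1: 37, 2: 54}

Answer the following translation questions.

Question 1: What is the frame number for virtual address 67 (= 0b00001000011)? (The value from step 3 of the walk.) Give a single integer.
vaddr = 67: l1_idx=0, l2_idx=2
L1[0] = 0; L2[0][2] = 49

Answer: 49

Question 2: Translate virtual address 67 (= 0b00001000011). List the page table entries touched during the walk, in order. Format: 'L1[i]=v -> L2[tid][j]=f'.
vaddr = 67 = 0b00001000011
Split: l1_idx=0, l2_idx=2, offset=3

Answer: L1[0]=0 -> L2[0][2]=49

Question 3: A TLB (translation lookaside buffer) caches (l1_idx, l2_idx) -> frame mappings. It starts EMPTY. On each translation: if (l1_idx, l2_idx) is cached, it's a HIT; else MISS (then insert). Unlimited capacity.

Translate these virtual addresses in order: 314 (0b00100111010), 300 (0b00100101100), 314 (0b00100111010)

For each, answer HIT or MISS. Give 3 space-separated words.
vaddr=314: (1,1) not in TLB -> MISS, insert
vaddr=300: (1,1) in TLB -> HIT
vaddr=314: (1,1) in TLB -> HIT

Answer: MISS HIT HIT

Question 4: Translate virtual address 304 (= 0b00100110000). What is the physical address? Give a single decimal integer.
vaddr = 304 = 0b00100110000
Split: l1_idx=1, l2_idx=1, offset=16
L1[1] = 2
L2[2][1] = 48
paddr = 48 * 32 + 16 = 1552

Answer: 1552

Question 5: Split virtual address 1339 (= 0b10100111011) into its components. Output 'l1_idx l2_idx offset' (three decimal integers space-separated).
vaddr = 1339 = 0b10100111011
  top 3 bits -> l1_idx = 5
  next 3 bits -> l2_idx = 1
  bottom 5 bits -> offset = 27

Answer: 5 1 27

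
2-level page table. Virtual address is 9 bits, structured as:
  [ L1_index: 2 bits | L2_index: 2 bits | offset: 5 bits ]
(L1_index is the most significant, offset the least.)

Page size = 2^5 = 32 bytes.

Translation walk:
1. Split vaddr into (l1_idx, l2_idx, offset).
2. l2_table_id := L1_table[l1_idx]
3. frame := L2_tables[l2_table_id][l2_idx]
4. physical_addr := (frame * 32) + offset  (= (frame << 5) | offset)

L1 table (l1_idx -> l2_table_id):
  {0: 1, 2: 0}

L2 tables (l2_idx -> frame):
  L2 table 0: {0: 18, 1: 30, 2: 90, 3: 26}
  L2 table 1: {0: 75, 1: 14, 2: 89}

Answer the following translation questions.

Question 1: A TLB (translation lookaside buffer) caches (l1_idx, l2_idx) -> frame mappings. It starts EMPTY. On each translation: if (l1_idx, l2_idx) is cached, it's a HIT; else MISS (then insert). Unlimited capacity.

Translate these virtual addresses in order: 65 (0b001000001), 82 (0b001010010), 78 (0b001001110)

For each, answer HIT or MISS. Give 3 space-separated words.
vaddr=65: (0,2) not in TLB -> MISS, insert
vaddr=82: (0,2) in TLB -> HIT
vaddr=78: (0,2) in TLB -> HIT

Answer: MISS HIT HIT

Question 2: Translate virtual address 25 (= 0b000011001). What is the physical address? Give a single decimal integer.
Answer: 2425

Derivation:
vaddr = 25 = 0b000011001
Split: l1_idx=0, l2_idx=0, offset=25
L1[0] = 1
L2[1][0] = 75
paddr = 75 * 32 + 25 = 2425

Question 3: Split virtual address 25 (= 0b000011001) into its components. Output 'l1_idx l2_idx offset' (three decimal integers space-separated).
Answer: 0 0 25

Derivation:
vaddr = 25 = 0b000011001
  top 2 bits -> l1_idx = 0
  next 2 bits -> l2_idx = 0
  bottom 5 bits -> offset = 25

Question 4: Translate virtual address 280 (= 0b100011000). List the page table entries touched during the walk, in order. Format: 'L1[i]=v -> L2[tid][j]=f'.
vaddr = 280 = 0b100011000
Split: l1_idx=2, l2_idx=0, offset=24

Answer: L1[2]=0 -> L2[0][0]=18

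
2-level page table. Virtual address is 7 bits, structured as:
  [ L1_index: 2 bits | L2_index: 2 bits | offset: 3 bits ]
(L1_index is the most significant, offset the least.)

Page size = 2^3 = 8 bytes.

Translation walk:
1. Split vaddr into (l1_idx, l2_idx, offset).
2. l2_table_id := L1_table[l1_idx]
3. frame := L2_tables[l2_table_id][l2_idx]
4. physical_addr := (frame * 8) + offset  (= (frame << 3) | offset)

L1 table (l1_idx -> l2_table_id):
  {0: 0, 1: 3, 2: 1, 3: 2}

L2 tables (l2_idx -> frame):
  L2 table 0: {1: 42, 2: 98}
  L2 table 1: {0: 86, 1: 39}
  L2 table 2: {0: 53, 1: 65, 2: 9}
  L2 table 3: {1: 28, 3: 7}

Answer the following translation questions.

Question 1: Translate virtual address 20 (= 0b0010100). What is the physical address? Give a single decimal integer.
vaddr = 20 = 0b0010100
Split: l1_idx=0, l2_idx=2, offset=4
L1[0] = 0
L2[0][2] = 98
paddr = 98 * 8 + 4 = 788

Answer: 788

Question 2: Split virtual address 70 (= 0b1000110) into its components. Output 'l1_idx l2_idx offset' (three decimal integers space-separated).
Answer: 2 0 6

Derivation:
vaddr = 70 = 0b1000110
  top 2 bits -> l1_idx = 2
  next 2 bits -> l2_idx = 0
  bottom 3 bits -> offset = 6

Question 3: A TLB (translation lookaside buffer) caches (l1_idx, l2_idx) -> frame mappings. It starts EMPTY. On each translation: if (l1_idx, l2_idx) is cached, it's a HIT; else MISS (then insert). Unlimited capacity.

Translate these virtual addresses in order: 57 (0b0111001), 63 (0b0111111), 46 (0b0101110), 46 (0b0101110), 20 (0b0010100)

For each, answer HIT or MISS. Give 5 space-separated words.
Answer: MISS HIT MISS HIT MISS

Derivation:
vaddr=57: (1,3) not in TLB -> MISS, insert
vaddr=63: (1,3) in TLB -> HIT
vaddr=46: (1,1) not in TLB -> MISS, insert
vaddr=46: (1,1) in TLB -> HIT
vaddr=20: (0,2) not in TLB -> MISS, insert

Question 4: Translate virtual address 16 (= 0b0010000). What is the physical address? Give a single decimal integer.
vaddr = 16 = 0b0010000
Split: l1_idx=0, l2_idx=2, offset=0
L1[0] = 0
L2[0][2] = 98
paddr = 98 * 8 + 0 = 784

Answer: 784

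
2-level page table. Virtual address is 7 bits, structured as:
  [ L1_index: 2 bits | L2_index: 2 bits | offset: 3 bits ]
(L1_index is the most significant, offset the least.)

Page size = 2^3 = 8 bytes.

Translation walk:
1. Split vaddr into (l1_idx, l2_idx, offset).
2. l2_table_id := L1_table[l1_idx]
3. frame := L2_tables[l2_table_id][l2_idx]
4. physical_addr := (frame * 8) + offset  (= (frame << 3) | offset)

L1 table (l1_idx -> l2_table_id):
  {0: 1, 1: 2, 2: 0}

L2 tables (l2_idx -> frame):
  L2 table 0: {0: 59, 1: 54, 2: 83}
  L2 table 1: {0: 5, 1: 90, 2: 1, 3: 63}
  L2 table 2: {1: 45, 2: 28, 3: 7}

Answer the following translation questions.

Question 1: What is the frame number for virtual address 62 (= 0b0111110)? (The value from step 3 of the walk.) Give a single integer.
Answer: 7

Derivation:
vaddr = 62: l1_idx=1, l2_idx=3
L1[1] = 2; L2[2][3] = 7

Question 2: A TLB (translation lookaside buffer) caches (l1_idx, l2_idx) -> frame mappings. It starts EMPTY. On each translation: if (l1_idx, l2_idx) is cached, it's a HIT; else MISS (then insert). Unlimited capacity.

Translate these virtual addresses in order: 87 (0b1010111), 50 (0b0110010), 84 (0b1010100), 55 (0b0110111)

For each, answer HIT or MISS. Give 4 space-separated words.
Answer: MISS MISS HIT HIT

Derivation:
vaddr=87: (2,2) not in TLB -> MISS, insert
vaddr=50: (1,2) not in TLB -> MISS, insert
vaddr=84: (2,2) in TLB -> HIT
vaddr=55: (1,2) in TLB -> HIT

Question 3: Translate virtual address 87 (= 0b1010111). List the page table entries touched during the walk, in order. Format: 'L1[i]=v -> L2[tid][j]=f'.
Answer: L1[2]=0 -> L2[0][2]=83

Derivation:
vaddr = 87 = 0b1010111
Split: l1_idx=2, l2_idx=2, offset=7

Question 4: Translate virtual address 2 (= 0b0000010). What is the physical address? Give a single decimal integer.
vaddr = 2 = 0b0000010
Split: l1_idx=0, l2_idx=0, offset=2
L1[0] = 1
L2[1][0] = 5
paddr = 5 * 8 + 2 = 42

Answer: 42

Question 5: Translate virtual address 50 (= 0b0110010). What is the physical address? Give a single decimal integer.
vaddr = 50 = 0b0110010
Split: l1_idx=1, l2_idx=2, offset=2
L1[1] = 2
L2[2][2] = 28
paddr = 28 * 8 + 2 = 226

Answer: 226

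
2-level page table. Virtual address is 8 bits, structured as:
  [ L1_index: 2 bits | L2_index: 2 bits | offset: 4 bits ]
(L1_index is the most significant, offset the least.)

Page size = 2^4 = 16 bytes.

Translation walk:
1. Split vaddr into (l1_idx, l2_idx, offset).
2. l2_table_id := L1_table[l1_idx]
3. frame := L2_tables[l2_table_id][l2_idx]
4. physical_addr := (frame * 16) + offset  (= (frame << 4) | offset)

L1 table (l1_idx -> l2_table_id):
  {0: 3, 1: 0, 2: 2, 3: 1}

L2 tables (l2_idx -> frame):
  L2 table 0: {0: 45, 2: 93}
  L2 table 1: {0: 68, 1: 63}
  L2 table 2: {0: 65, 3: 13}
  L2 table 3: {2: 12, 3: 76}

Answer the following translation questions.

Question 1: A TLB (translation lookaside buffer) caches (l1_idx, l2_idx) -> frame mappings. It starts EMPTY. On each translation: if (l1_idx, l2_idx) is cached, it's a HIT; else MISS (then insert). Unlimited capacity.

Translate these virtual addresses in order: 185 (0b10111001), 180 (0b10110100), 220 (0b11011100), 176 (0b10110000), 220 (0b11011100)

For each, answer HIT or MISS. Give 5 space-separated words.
Answer: MISS HIT MISS HIT HIT

Derivation:
vaddr=185: (2,3) not in TLB -> MISS, insert
vaddr=180: (2,3) in TLB -> HIT
vaddr=220: (3,1) not in TLB -> MISS, insert
vaddr=176: (2,3) in TLB -> HIT
vaddr=220: (3,1) in TLB -> HIT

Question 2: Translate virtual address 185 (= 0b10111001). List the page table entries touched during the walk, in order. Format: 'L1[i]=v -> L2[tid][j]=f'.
vaddr = 185 = 0b10111001
Split: l1_idx=2, l2_idx=3, offset=9

Answer: L1[2]=2 -> L2[2][3]=13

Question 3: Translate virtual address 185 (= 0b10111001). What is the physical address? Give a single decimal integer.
vaddr = 185 = 0b10111001
Split: l1_idx=2, l2_idx=3, offset=9
L1[2] = 2
L2[2][3] = 13
paddr = 13 * 16 + 9 = 217

Answer: 217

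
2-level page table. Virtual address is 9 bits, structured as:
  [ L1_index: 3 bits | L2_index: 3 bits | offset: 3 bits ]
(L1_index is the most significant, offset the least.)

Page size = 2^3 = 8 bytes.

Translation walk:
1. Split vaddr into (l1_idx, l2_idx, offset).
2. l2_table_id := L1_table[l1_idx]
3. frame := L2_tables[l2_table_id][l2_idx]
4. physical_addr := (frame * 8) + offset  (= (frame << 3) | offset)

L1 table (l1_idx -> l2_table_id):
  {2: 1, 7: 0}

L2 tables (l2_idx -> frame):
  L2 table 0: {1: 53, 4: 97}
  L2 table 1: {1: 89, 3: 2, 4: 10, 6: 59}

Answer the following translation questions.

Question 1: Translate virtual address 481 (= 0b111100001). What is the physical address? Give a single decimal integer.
Answer: 777

Derivation:
vaddr = 481 = 0b111100001
Split: l1_idx=7, l2_idx=4, offset=1
L1[7] = 0
L2[0][4] = 97
paddr = 97 * 8 + 1 = 777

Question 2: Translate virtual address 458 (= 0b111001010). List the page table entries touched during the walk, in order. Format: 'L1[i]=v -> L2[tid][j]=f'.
vaddr = 458 = 0b111001010
Split: l1_idx=7, l2_idx=1, offset=2

Answer: L1[7]=0 -> L2[0][1]=53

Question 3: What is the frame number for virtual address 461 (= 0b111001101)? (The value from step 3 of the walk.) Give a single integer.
Answer: 53

Derivation:
vaddr = 461: l1_idx=7, l2_idx=1
L1[7] = 0; L2[0][1] = 53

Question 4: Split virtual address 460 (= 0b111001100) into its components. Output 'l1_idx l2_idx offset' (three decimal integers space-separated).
Answer: 7 1 4

Derivation:
vaddr = 460 = 0b111001100
  top 3 bits -> l1_idx = 7
  next 3 bits -> l2_idx = 1
  bottom 3 bits -> offset = 4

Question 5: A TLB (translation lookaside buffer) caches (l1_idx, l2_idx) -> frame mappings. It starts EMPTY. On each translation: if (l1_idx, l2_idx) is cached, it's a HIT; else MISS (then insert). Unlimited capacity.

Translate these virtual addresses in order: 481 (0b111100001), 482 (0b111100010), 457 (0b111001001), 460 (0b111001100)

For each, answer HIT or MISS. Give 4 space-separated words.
Answer: MISS HIT MISS HIT

Derivation:
vaddr=481: (7,4) not in TLB -> MISS, insert
vaddr=482: (7,4) in TLB -> HIT
vaddr=457: (7,1) not in TLB -> MISS, insert
vaddr=460: (7,1) in TLB -> HIT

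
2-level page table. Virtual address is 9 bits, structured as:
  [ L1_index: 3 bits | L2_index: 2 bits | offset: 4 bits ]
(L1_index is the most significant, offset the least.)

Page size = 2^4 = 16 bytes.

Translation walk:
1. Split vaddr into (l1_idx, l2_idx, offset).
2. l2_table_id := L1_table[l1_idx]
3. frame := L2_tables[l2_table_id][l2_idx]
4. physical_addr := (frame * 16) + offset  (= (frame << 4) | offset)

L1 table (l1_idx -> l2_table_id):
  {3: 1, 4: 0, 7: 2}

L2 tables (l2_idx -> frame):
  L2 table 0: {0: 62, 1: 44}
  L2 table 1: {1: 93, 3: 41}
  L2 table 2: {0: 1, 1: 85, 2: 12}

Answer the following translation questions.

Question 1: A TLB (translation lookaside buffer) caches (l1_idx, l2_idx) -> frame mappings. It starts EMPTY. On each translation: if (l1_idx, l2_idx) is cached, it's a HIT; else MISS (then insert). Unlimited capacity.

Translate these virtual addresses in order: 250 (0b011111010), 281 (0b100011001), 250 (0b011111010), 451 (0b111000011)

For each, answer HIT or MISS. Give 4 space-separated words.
vaddr=250: (3,3) not in TLB -> MISS, insert
vaddr=281: (4,1) not in TLB -> MISS, insert
vaddr=250: (3,3) in TLB -> HIT
vaddr=451: (7,0) not in TLB -> MISS, insert

Answer: MISS MISS HIT MISS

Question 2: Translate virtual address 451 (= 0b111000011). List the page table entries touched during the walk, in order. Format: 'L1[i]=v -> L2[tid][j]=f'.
vaddr = 451 = 0b111000011
Split: l1_idx=7, l2_idx=0, offset=3

Answer: L1[7]=2 -> L2[2][0]=1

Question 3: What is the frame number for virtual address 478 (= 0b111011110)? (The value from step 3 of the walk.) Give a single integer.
Answer: 85

Derivation:
vaddr = 478: l1_idx=7, l2_idx=1
L1[7] = 2; L2[2][1] = 85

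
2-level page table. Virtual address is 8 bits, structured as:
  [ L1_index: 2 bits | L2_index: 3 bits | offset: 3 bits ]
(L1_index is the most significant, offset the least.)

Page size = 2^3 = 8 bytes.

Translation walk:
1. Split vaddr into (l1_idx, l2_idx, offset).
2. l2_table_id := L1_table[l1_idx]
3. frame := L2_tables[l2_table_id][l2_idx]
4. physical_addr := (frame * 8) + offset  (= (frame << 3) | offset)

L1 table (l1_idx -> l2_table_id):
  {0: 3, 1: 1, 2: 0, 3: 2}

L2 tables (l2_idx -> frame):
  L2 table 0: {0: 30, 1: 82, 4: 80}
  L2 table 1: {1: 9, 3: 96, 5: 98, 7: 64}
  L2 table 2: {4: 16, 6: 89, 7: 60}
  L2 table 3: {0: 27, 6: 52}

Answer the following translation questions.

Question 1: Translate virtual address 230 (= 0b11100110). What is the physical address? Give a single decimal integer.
vaddr = 230 = 0b11100110
Split: l1_idx=3, l2_idx=4, offset=6
L1[3] = 2
L2[2][4] = 16
paddr = 16 * 8 + 6 = 134

Answer: 134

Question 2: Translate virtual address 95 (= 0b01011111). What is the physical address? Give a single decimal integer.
vaddr = 95 = 0b01011111
Split: l1_idx=1, l2_idx=3, offset=7
L1[1] = 1
L2[1][3] = 96
paddr = 96 * 8 + 7 = 775

Answer: 775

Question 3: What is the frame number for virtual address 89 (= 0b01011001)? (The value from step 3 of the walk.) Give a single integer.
vaddr = 89: l1_idx=1, l2_idx=3
L1[1] = 1; L2[1][3] = 96

Answer: 96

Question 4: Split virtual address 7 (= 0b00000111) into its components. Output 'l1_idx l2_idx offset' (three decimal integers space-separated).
vaddr = 7 = 0b00000111
  top 2 bits -> l1_idx = 0
  next 3 bits -> l2_idx = 0
  bottom 3 bits -> offset = 7

Answer: 0 0 7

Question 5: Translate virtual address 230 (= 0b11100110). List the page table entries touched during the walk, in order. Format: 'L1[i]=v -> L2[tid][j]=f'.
Answer: L1[3]=2 -> L2[2][4]=16

Derivation:
vaddr = 230 = 0b11100110
Split: l1_idx=3, l2_idx=4, offset=6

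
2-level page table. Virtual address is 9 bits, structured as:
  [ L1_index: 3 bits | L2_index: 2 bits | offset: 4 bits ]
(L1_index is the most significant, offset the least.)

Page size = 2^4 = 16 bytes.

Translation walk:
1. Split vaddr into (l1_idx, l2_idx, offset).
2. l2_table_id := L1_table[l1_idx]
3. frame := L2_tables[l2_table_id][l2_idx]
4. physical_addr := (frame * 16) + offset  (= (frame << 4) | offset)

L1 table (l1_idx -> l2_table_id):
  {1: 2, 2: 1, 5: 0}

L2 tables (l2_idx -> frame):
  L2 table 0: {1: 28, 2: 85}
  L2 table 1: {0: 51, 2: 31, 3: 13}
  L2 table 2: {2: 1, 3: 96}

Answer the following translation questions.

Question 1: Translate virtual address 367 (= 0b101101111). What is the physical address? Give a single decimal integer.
Answer: 1375

Derivation:
vaddr = 367 = 0b101101111
Split: l1_idx=5, l2_idx=2, offset=15
L1[5] = 0
L2[0][2] = 85
paddr = 85 * 16 + 15 = 1375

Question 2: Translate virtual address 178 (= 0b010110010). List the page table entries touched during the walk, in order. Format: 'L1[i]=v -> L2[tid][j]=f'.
Answer: L1[2]=1 -> L2[1][3]=13

Derivation:
vaddr = 178 = 0b010110010
Split: l1_idx=2, l2_idx=3, offset=2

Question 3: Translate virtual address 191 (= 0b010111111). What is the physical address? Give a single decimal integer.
Answer: 223

Derivation:
vaddr = 191 = 0b010111111
Split: l1_idx=2, l2_idx=3, offset=15
L1[2] = 1
L2[1][3] = 13
paddr = 13 * 16 + 15 = 223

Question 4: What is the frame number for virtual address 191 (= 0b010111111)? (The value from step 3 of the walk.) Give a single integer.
vaddr = 191: l1_idx=2, l2_idx=3
L1[2] = 1; L2[1][3] = 13

Answer: 13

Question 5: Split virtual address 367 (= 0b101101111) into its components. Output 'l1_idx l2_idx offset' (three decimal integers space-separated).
Answer: 5 2 15

Derivation:
vaddr = 367 = 0b101101111
  top 3 bits -> l1_idx = 5
  next 2 bits -> l2_idx = 2
  bottom 4 bits -> offset = 15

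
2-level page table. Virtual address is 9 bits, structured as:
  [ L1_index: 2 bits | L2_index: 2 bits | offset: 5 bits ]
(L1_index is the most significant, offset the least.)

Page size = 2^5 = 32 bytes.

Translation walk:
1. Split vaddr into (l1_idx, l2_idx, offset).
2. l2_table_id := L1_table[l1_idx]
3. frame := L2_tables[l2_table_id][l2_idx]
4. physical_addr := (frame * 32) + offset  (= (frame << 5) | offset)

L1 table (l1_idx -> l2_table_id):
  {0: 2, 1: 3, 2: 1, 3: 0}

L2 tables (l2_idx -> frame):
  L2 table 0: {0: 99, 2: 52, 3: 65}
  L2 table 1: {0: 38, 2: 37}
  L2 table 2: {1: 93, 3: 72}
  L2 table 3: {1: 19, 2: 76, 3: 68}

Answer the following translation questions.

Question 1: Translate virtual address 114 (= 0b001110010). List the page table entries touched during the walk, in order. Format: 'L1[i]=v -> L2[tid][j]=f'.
vaddr = 114 = 0b001110010
Split: l1_idx=0, l2_idx=3, offset=18

Answer: L1[0]=2 -> L2[2][3]=72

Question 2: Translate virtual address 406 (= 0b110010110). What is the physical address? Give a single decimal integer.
Answer: 3190

Derivation:
vaddr = 406 = 0b110010110
Split: l1_idx=3, l2_idx=0, offset=22
L1[3] = 0
L2[0][0] = 99
paddr = 99 * 32 + 22 = 3190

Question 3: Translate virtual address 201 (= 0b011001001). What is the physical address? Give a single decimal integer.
Answer: 2441

Derivation:
vaddr = 201 = 0b011001001
Split: l1_idx=1, l2_idx=2, offset=9
L1[1] = 3
L2[3][2] = 76
paddr = 76 * 32 + 9 = 2441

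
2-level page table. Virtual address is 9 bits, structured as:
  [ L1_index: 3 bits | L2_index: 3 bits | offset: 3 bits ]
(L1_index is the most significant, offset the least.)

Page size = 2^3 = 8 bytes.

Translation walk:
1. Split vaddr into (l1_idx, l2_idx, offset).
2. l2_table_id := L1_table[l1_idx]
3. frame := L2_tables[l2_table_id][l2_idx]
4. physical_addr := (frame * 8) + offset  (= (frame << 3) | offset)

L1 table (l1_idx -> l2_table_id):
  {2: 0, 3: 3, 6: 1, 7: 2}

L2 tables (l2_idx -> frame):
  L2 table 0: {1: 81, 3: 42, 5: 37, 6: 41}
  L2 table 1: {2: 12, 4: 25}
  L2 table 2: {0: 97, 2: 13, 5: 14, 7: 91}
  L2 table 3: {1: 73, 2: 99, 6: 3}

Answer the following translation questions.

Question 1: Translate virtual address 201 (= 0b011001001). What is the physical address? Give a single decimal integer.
vaddr = 201 = 0b011001001
Split: l1_idx=3, l2_idx=1, offset=1
L1[3] = 3
L2[3][1] = 73
paddr = 73 * 8 + 1 = 585

Answer: 585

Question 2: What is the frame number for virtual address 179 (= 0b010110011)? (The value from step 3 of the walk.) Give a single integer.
Answer: 41

Derivation:
vaddr = 179: l1_idx=2, l2_idx=6
L1[2] = 0; L2[0][6] = 41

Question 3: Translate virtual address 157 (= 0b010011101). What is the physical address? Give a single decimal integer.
Answer: 341

Derivation:
vaddr = 157 = 0b010011101
Split: l1_idx=2, l2_idx=3, offset=5
L1[2] = 0
L2[0][3] = 42
paddr = 42 * 8 + 5 = 341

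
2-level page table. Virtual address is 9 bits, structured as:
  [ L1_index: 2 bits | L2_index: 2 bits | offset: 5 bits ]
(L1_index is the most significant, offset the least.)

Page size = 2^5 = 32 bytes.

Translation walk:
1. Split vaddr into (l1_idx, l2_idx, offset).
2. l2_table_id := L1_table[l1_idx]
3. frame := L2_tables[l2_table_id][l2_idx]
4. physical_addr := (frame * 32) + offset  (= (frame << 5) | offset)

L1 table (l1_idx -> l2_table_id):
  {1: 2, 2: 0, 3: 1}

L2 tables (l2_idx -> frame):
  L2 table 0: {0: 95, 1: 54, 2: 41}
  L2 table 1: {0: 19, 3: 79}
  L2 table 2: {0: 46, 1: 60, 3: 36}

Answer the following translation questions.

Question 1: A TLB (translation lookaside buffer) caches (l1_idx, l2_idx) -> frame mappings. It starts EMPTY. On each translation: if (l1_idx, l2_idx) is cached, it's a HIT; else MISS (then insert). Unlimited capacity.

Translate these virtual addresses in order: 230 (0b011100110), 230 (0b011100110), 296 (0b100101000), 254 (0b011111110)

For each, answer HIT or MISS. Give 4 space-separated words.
Answer: MISS HIT MISS HIT

Derivation:
vaddr=230: (1,3) not in TLB -> MISS, insert
vaddr=230: (1,3) in TLB -> HIT
vaddr=296: (2,1) not in TLB -> MISS, insert
vaddr=254: (1,3) in TLB -> HIT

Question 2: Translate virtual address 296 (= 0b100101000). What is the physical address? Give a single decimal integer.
vaddr = 296 = 0b100101000
Split: l1_idx=2, l2_idx=1, offset=8
L1[2] = 0
L2[0][1] = 54
paddr = 54 * 32 + 8 = 1736

Answer: 1736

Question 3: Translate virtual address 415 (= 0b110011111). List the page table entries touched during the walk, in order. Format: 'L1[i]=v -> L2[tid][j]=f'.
Answer: L1[3]=1 -> L2[1][0]=19

Derivation:
vaddr = 415 = 0b110011111
Split: l1_idx=3, l2_idx=0, offset=31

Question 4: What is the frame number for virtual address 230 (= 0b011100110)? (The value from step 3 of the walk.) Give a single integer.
vaddr = 230: l1_idx=1, l2_idx=3
L1[1] = 2; L2[2][3] = 36

Answer: 36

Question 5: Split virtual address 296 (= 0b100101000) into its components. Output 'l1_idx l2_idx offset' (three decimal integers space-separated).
Answer: 2 1 8

Derivation:
vaddr = 296 = 0b100101000
  top 2 bits -> l1_idx = 2
  next 2 bits -> l2_idx = 1
  bottom 5 bits -> offset = 8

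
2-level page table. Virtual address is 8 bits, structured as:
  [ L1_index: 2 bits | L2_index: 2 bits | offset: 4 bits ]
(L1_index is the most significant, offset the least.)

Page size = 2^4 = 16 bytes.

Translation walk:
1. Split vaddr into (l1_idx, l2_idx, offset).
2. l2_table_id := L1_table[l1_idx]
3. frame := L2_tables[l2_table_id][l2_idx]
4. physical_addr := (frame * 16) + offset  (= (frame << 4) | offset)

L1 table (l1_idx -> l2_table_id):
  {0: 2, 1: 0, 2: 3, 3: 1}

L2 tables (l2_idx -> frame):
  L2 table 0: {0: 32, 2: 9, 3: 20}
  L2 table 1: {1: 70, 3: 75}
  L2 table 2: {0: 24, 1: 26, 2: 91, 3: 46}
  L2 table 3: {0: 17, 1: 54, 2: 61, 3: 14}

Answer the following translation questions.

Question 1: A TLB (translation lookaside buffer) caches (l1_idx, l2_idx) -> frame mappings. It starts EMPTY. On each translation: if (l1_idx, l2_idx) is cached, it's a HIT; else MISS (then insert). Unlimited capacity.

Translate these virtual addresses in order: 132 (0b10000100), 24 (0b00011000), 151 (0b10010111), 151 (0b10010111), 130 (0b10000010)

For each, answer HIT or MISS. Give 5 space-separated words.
Answer: MISS MISS MISS HIT HIT

Derivation:
vaddr=132: (2,0) not in TLB -> MISS, insert
vaddr=24: (0,1) not in TLB -> MISS, insert
vaddr=151: (2,1) not in TLB -> MISS, insert
vaddr=151: (2,1) in TLB -> HIT
vaddr=130: (2,0) in TLB -> HIT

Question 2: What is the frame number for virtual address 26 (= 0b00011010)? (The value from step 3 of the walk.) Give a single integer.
vaddr = 26: l1_idx=0, l2_idx=1
L1[0] = 2; L2[2][1] = 26

Answer: 26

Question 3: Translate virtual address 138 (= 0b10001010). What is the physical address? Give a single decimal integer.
vaddr = 138 = 0b10001010
Split: l1_idx=2, l2_idx=0, offset=10
L1[2] = 3
L2[3][0] = 17
paddr = 17 * 16 + 10 = 282

Answer: 282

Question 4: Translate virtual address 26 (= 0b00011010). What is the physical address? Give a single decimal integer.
Answer: 426

Derivation:
vaddr = 26 = 0b00011010
Split: l1_idx=0, l2_idx=1, offset=10
L1[0] = 2
L2[2][1] = 26
paddr = 26 * 16 + 10 = 426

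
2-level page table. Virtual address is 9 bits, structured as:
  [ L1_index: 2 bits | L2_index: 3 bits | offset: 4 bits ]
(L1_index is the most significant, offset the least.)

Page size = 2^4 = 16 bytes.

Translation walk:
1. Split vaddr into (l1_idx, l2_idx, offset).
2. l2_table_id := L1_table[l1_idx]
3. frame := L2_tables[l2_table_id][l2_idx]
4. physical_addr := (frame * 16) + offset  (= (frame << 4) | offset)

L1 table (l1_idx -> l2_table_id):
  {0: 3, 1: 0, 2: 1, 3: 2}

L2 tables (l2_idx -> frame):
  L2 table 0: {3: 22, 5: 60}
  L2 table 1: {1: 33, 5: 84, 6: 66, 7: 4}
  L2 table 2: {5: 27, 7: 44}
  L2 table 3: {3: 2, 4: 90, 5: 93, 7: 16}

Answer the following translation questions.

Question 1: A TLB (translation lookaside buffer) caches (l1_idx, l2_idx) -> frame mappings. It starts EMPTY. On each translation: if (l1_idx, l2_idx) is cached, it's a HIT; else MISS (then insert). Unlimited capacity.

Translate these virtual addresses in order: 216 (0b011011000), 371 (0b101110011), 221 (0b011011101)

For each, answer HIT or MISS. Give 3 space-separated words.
vaddr=216: (1,5) not in TLB -> MISS, insert
vaddr=371: (2,7) not in TLB -> MISS, insert
vaddr=221: (1,5) in TLB -> HIT

Answer: MISS MISS HIT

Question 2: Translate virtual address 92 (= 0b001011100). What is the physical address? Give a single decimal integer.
vaddr = 92 = 0b001011100
Split: l1_idx=0, l2_idx=5, offset=12
L1[0] = 3
L2[3][5] = 93
paddr = 93 * 16 + 12 = 1500

Answer: 1500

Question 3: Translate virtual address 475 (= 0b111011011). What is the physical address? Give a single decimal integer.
vaddr = 475 = 0b111011011
Split: l1_idx=3, l2_idx=5, offset=11
L1[3] = 2
L2[2][5] = 27
paddr = 27 * 16 + 11 = 443

Answer: 443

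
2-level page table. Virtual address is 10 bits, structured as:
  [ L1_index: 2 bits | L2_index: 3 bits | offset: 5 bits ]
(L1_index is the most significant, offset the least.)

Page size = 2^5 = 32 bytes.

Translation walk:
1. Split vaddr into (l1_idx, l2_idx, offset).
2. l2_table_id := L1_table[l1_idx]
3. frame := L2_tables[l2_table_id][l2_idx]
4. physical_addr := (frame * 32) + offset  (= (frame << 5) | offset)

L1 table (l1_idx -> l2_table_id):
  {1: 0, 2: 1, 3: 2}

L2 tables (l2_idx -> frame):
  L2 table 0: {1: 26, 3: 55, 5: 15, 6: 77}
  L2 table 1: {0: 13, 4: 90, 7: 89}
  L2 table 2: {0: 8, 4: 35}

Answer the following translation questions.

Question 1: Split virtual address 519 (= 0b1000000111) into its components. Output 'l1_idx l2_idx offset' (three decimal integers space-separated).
Answer: 2 0 7

Derivation:
vaddr = 519 = 0b1000000111
  top 2 bits -> l1_idx = 2
  next 3 bits -> l2_idx = 0
  bottom 5 bits -> offset = 7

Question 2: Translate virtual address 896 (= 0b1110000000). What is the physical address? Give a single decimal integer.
Answer: 1120

Derivation:
vaddr = 896 = 0b1110000000
Split: l1_idx=3, l2_idx=4, offset=0
L1[3] = 2
L2[2][4] = 35
paddr = 35 * 32 + 0 = 1120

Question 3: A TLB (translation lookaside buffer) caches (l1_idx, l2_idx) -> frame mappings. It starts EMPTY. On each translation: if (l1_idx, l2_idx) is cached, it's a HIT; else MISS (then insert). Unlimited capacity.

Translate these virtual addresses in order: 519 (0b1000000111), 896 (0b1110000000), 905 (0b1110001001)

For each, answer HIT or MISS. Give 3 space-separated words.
Answer: MISS MISS HIT

Derivation:
vaddr=519: (2,0) not in TLB -> MISS, insert
vaddr=896: (3,4) not in TLB -> MISS, insert
vaddr=905: (3,4) in TLB -> HIT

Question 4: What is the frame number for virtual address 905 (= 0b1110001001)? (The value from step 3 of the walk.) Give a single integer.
Answer: 35

Derivation:
vaddr = 905: l1_idx=3, l2_idx=4
L1[3] = 2; L2[2][4] = 35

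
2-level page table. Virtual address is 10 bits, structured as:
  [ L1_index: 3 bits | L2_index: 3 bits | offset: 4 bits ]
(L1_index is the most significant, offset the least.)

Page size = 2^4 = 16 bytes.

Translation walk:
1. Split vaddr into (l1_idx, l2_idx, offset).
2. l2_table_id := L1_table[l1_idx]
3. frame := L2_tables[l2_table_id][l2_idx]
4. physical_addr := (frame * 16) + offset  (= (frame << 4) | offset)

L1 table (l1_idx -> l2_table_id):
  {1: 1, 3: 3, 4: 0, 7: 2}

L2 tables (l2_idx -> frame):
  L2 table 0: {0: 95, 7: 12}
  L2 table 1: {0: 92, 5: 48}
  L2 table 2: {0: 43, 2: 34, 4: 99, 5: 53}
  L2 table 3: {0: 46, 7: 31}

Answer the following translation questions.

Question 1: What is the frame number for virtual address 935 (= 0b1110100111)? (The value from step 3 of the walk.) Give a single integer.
vaddr = 935: l1_idx=7, l2_idx=2
L1[7] = 2; L2[2][2] = 34

Answer: 34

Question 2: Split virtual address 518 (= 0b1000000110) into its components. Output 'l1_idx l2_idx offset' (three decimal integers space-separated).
Answer: 4 0 6

Derivation:
vaddr = 518 = 0b1000000110
  top 3 bits -> l1_idx = 4
  next 3 bits -> l2_idx = 0
  bottom 4 bits -> offset = 6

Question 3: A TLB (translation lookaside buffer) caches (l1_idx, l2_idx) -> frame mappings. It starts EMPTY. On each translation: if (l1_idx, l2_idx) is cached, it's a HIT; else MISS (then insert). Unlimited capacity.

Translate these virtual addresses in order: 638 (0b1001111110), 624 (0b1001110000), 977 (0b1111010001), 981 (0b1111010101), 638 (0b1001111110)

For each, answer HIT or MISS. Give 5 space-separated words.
vaddr=638: (4,7) not in TLB -> MISS, insert
vaddr=624: (4,7) in TLB -> HIT
vaddr=977: (7,5) not in TLB -> MISS, insert
vaddr=981: (7,5) in TLB -> HIT
vaddr=638: (4,7) in TLB -> HIT

Answer: MISS HIT MISS HIT HIT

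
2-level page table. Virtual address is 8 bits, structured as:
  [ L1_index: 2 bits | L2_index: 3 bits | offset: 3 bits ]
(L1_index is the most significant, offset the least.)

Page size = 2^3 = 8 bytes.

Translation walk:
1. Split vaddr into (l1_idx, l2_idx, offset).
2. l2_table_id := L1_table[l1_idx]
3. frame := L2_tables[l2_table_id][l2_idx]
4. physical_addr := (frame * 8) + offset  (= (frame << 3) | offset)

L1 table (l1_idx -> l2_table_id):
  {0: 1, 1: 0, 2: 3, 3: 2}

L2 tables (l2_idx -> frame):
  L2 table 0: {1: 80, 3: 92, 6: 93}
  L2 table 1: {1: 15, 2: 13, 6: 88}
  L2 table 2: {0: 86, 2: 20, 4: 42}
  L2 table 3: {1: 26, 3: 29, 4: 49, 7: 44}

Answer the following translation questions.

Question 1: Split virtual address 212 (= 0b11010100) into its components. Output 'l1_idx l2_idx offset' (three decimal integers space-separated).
Answer: 3 2 4

Derivation:
vaddr = 212 = 0b11010100
  top 2 bits -> l1_idx = 3
  next 3 bits -> l2_idx = 2
  bottom 3 bits -> offset = 4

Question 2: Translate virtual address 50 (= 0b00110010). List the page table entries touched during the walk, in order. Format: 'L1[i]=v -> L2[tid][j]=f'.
Answer: L1[0]=1 -> L2[1][6]=88

Derivation:
vaddr = 50 = 0b00110010
Split: l1_idx=0, l2_idx=6, offset=2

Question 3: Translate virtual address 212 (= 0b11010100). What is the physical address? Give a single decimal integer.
vaddr = 212 = 0b11010100
Split: l1_idx=3, l2_idx=2, offset=4
L1[3] = 2
L2[2][2] = 20
paddr = 20 * 8 + 4 = 164

Answer: 164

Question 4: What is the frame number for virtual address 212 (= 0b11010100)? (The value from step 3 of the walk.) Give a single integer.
Answer: 20

Derivation:
vaddr = 212: l1_idx=3, l2_idx=2
L1[3] = 2; L2[2][2] = 20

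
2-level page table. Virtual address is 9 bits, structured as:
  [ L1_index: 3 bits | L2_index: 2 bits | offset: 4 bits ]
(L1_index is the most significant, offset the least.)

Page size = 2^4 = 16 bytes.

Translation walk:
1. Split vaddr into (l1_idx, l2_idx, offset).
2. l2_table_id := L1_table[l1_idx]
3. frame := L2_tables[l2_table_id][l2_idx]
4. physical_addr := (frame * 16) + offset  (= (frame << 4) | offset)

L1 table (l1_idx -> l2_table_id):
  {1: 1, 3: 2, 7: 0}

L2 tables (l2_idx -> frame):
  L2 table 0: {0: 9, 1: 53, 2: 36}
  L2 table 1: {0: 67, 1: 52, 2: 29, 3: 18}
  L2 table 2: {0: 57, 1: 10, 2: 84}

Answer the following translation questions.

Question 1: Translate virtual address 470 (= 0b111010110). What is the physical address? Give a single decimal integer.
vaddr = 470 = 0b111010110
Split: l1_idx=7, l2_idx=1, offset=6
L1[7] = 0
L2[0][1] = 53
paddr = 53 * 16 + 6 = 854

Answer: 854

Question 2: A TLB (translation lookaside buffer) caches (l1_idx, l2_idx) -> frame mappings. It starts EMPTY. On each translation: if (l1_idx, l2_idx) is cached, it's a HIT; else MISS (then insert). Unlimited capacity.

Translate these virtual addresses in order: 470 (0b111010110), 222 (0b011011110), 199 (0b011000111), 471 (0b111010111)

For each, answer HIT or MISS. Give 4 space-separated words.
vaddr=470: (7,1) not in TLB -> MISS, insert
vaddr=222: (3,1) not in TLB -> MISS, insert
vaddr=199: (3,0) not in TLB -> MISS, insert
vaddr=471: (7,1) in TLB -> HIT

Answer: MISS MISS MISS HIT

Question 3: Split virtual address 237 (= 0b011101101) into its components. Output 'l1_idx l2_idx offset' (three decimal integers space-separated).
vaddr = 237 = 0b011101101
  top 3 bits -> l1_idx = 3
  next 2 bits -> l2_idx = 2
  bottom 4 bits -> offset = 13

Answer: 3 2 13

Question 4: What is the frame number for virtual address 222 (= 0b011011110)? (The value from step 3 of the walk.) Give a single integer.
Answer: 10

Derivation:
vaddr = 222: l1_idx=3, l2_idx=1
L1[3] = 2; L2[2][1] = 10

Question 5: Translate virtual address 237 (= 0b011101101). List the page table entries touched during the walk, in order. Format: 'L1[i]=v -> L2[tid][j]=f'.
vaddr = 237 = 0b011101101
Split: l1_idx=3, l2_idx=2, offset=13

Answer: L1[3]=2 -> L2[2][2]=84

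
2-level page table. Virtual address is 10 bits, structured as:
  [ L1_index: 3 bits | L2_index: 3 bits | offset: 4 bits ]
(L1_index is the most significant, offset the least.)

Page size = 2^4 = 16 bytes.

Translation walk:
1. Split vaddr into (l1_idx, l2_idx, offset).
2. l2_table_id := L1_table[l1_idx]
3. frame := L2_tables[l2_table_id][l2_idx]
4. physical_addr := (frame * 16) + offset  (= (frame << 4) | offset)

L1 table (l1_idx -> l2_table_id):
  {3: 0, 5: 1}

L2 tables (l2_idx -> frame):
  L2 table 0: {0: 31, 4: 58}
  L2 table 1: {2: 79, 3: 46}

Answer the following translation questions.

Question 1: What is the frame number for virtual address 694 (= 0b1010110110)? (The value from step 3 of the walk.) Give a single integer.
Answer: 46

Derivation:
vaddr = 694: l1_idx=5, l2_idx=3
L1[5] = 1; L2[1][3] = 46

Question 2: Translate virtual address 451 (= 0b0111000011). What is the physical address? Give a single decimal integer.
Answer: 931

Derivation:
vaddr = 451 = 0b0111000011
Split: l1_idx=3, l2_idx=4, offset=3
L1[3] = 0
L2[0][4] = 58
paddr = 58 * 16 + 3 = 931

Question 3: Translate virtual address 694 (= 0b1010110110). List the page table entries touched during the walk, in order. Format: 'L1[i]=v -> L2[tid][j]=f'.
Answer: L1[5]=1 -> L2[1][3]=46

Derivation:
vaddr = 694 = 0b1010110110
Split: l1_idx=5, l2_idx=3, offset=6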